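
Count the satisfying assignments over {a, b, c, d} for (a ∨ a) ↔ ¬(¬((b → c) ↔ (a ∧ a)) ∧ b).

8

Initial set: {((a ∨ a) ↔ ¬(¬((b → c) ↔ (a ∧ a)) ∧ b))}.
((a ∨ a) ↔ ¬(¬((b → c) ↔ (a ∧ a)) ∧ b)): β-rule — branch into (a ∨ a), ¬(¬((b → c) ↔ (a ∧ a)) ∧ b)  //  ¬(a ∨ a), ¬¬(¬((b → c) ↔ (a ∧ a)) ∧ b).
  branch 1 (add (a ∨ a), ¬(¬((b → c) ↔ (a ∧ a)) ∧ b)):
    (a ∨ a): β-rule — branch into a  //  a.
      branch 1.1 (add a):
        ¬(¬((b → c) ↔ (a ∧ a)) ∧ b): β-rule — branch into ¬¬((b → c) ↔ (a ∧ a))  //  ¬b.
          branch 1.1.1 (add ¬¬((b → c) ↔ (a ∧ a))):
            ¬¬((b → c) ↔ (a ∧ a)): β-rule — branch into (b → c), (a ∧ a)  //  ¬(b → c), ¬(a ∧ a).
              branch 1.1.1.1 (add (b → c), (a ∧ a)):
                (a ∧ a): α-rule — add a, a.
                (b → c): β-rule — branch into ¬b  //  c.
                  branch 1.1.1.1.1 (add ¬b):
                    ○ open, literals {a=true, b=false}.
                  branch 1.1.1.1.2 (add c):
                    ○ open, literals {a=true, c=true}.
              branch 1.1.1.2 (add ¬(b → c), ¬(a ∧ a)):
                ¬(b → c): α-rule — add b, ¬c.
                ¬(a ∧ a): β-rule — branch into ¬a  //  ¬a.
                  branch 1.1.1.2.1 (add ¬a):
                    × closes — contains both a and ¬a.
                  branch 1.1.1.2.2 (add ¬a):
                    × closes — contains both a and ¬a.
          branch 1.1.2 (add ¬b):
            ○ open, literals {a=true, b=false}.
      branch 1.2 (add a):
        ¬(¬((b → c) ↔ (a ∧ a)) ∧ b): β-rule — branch into ¬¬((b → c) ↔ (a ∧ a))  //  ¬b.
          branch 1.2.1 (add ¬¬((b → c) ↔ (a ∧ a))):
            ¬¬((b → c) ↔ (a ∧ a)): β-rule — branch into (b → c), (a ∧ a)  //  ¬(b → c), ¬(a ∧ a).
              branch 1.2.1.1 (add (b → c), (a ∧ a)):
                (a ∧ a): α-rule — add a, a.
                (b → c): β-rule — branch into ¬b  //  c.
                  branch 1.2.1.1.1 (add ¬b):
                    ○ open, literals {a=true, b=false}.
                  branch 1.2.1.1.2 (add c):
                    ○ open, literals {a=true, c=true}.
              branch 1.2.1.2 (add ¬(b → c), ¬(a ∧ a)):
                ¬(b → c): α-rule — add b, ¬c.
                ¬(a ∧ a): β-rule — branch into ¬a  //  ¬a.
                  branch 1.2.1.2.1 (add ¬a):
                    × closes — contains both a and ¬a.
                  branch 1.2.1.2.2 (add ¬a):
                    × closes — contains both a and ¬a.
          branch 1.2.2 (add ¬b):
            ○ open, literals {a=true, b=false}.
  branch 2 (add ¬(a ∨ a), ¬¬(¬((b → c) ↔ (a ∧ a)) ∧ b)):
    ¬(a ∨ a): α-rule — add ¬a, ¬a.
    ¬¬(¬((b → c) ↔ (a ∧ a)) ∧ b): α-rule — add ¬((b → c) ↔ (a ∧ a)), b.
    ¬((b → c) ↔ (a ∧ a)): β-rule — branch into (b → c), ¬(a ∧ a)  //  ¬(b → c), (a ∧ a).
      branch 2.1 (add (b → c), ¬(a ∧ a)):
        (b → c): β-rule — branch into ¬b  //  c.
          branch 2.1.1 (add ¬b):
            × closes — contains both b and ¬b.
          branch 2.1.2 (add c):
            ¬(a ∧ a): β-rule — branch into ¬a  //  ¬a.
              branch 2.1.2.1 (add ¬a):
                ○ open, literals {a=false, b=true, c=true}.
              branch 2.1.2.2 (add ¬a):
                ○ open, literals {a=false, b=true, c=true}.
      branch 2.2 (add ¬(b → c), (a ∧ a)):
        ¬(b → c): α-rule — add b, ¬c.
        (a ∧ a): α-rule — add a, a.
        × closes — contains both a and ¬a.
6 branches closed, 8 open.
Each open branch fixes some atoms; the unmentioned ones are free. Counting distinct full assignments: branch {a=true, b=false} (c, d) contributes 4 new; branch {a=true, c=true} (b, d) contributes 2 new; branch {a=true, b=false} (c, d) contributes 0 new; branch {a=true, b=false} (c, d) contributes 0 new; branch {a=true, c=true} (b, d) contributes 0 new; branch {a=true, b=false} (c, d) contributes 0 new; branch {a=false, b=true, c=true} (d) contributes 2 new; branch {a=false, b=true, c=true} (d) contributes 0 new. Total: 8.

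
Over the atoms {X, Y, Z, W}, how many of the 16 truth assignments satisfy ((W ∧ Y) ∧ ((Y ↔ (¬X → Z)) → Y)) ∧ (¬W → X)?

4

Initial set: {(((W ∧ Y) ∧ ((Y ↔ (¬X → Z)) → Y)) ∧ (¬W → X))}.
(((W ∧ Y) ∧ ((Y ↔ (¬X → Z)) → Y)) ∧ (¬W → X)): α-rule — add ((W ∧ Y) ∧ ((Y ↔ (¬X → Z)) → Y)), (¬W → X).
((W ∧ Y) ∧ ((Y ↔ (¬X → Z)) → Y)): α-rule — add (W ∧ Y), ((Y ↔ (¬X → Z)) → Y).
(W ∧ Y): α-rule — add W, Y.
(¬W → X): β-rule — branch into ¬¬W  //  X.
  branch 1 (add ¬¬W):
    ((Y ↔ (¬X → Z)) → Y): β-rule — branch into ¬(Y ↔ (¬X → Z))  //  Y.
      branch 1.1 (add ¬(Y ↔ (¬X → Z))):
        ¬(Y ↔ (¬X → Z)): β-rule — branch into Y, ¬(¬X → Z)  //  ¬Y, (¬X → Z).
          branch 1.1.1 (add Y, ¬(¬X → Z)):
            ¬(¬X → Z): α-rule — add ¬X, ¬Z.
            ○ open, literals {W=true, X=false, Y=true, Z=false}.
          branch 1.1.2 (add ¬Y, (¬X → Z)):
            × closes — contains both Y and ¬Y.
      branch 1.2 (add Y):
        ○ open, literals {W=true, Y=true}.
  branch 2 (add X):
    ((Y ↔ (¬X → Z)) → Y): β-rule — branch into ¬(Y ↔ (¬X → Z))  //  Y.
      branch 2.1 (add ¬(Y ↔ (¬X → Z))):
        ¬(Y ↔ (¬X → Z)): β-rule — branch into Y, ¬(¬X → Z)  //  ¬Y, (¬X → Z).
          branch 2.1.1 (add Y, ¬(¬X → Z)):
            ¬(¬X → Z): α-rule — add ¬X, ¬Z.
            × closes — contains both X and ¬X.
          branch 2.1.2 (add ¬Y, (¬X → Z)):
            × closes — contains both Y and ¬Y.
      branch 2.2 (add Y):
        ○ open, literals {W=true, X=true, Y=true}.
3 branches closed, 3 open.
Each open branch fixes some atoms; the unmentioned ones are free. Counting distinct full assignments: branch {W=true, X=false, Y=true, Z=false} (none free) contributes 1 new; branch {W=true, Y=true} (X, Z) contributes 3 new; branch {W=true, X=true, Y=true} (Z) contributes 0 new. Total: 4.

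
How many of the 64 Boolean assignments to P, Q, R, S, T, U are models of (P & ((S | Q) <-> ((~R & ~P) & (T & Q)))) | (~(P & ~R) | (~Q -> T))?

62

Initial set: {((P & ((S | Q) <-> ((~R & ~P) & (T & Q)))) | (~(P & ~R) | (~Q -> T)))}.
((P & ((S | Q) <-> ((~R & ~P) & (T & Q)))) | (~(P & ~R) | (~Q -> T))): β-rule — branch into (P & ((S | Q) <-> ((~R & ~P) & (T & Q))))  //  (~(P & ~R) | (~Q -> T)).
  branch 1 (add (P & ((S | Q) <-> ((~R & ~P) & (T & Q))))):
    (P & ((S | Q) <-> ((~R & ~P) & (T & Q)))): α-rule — add P, ((S | Q) <-> ((~R & ~P) & (T & Q))).
    ((S | Q) <-> ((~R & ~P) & (T & Q))): β-rule — branch into (S | Q), ((~R & ~P) & (T & Q))  //  ~(S | Q), ~((~R & ~P) & (T & Q)).
      branch 1.1 (add (S | Q), ((~R & ~P) & (T & Q))):
        ((~R & ~P) & (T & Q)): α-rule — add (~R & ~P), (T & Q).
        (~R & ~P): α-rule — add ~R, ~P.
        × closes — contains both P and ~P.
      branch 1.2 (add ~(S | Q), ~((~R & ~P) & (T & Q))):
        ~(S | Q): α-rule — add ~S, ~Q.
        ~((~R & ~P) & (T & Q)): β-rule — branch into ~(~R & ~P)  //  ~(T & Q).
          branch 1.2.1 (add ~(~R & ~P)):
            ~(~R & ~P): β-rule — branch into ~~R  //  ~~P.
              branch 1.2.1.1 (add ~~R):
                ○ open, literals {P=T, Q=F, R=T, S=F}.
              branch 1.2.1.2 (add ~~P):
                ○ open, literals {P=T, Q=F, S=F}.
          branch 1.2.2 (add ~(T & Q)):
            ~(T & Q): β-rule — branch into ~T  //  ~Q.
              branch 1.2.2.1 (add ~T):
                ○ open, literals {P=T, Q=F, S=F, T=F}.
              branch 1.2.2.2 (add ~Q):
                ○ open, literals {P=T, Q=F, S=F}.
  branch 2 (add (~(P & ~R) | (~Q -> T))):
    (~(P & ~R) | (~Q -> T)): β-rule — branch into ~(P & ~R)  //  (~Q -> T).
      branch 2.1 (add ~(P & ~R)):
        ~(P & ~R): β-rule — branch into ~P  //  ~~R.
          branch 2.1.1 (add ~P):
            ○ open, literals {P=F}.
          branch 2.1.2 (add ~~R):
            ○ open, literals {R=T}.
      branch 2.2 (add (~Q -> T)):
        (~Q -> T): β-rule — branch into ~~Q  //  T.
          branch 2.2.1 (add ~~Q):
            ○ open, literals {Q=T}.
          branch 2.2.2 (add T):
            ○ open, literals {T=T}.
1 branch closed, 8 open.
Each open branch fixes some atoms; the unmentioned ones are free. Counting distinct full assignments: branch {P=T, Q=F, R=T, S=F} (T, U) contributes 4 new; branch {P=T, Q=F, S=F} (R, T, U) contributes 4 new; branch {P=T, Q=F, S=F, T=F} (R, U) contributes 0 new; branch {P=T, Q=F, S=F} (R, T, U) contributes 0 new; branch {P=F} (Q, R, S, T, U) contributes 32 new; branch {R=T} (P, Q, S, T, U) contributes 12 new; branch {Q=T} (P, R, S, T, U) contributes 8 new; branch {T=T} (P, Q, R, S, U) contributes 2 new. Total: 62.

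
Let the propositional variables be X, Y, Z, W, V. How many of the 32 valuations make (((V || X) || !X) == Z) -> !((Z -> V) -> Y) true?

Initial set: {((((V || X) || !X) == Z) -> !((Z -> V) -> Y))}.
((((V || X) || !X) == Z) -> !((Z -> V) -> Y)): β-rule — branch into !(((V || X) || !X) == Z)  //  !((Z -> V) -> Y).
  branch 1 (add !(((V || X) || !X) == Z)):
    !(((V || X) || !X) == Z): β-rule — branch into ((V || X) || !X), !Z  //  !((V || X) || !X), Z.
      branch 1.1 (add ((V || X) || !X), !Z):
        ((V || X) || !X): β-rule — branch into (V || X)  //  !X.
          branch 1.1.1 (add (V || X)):
            (V || X): β-rule — branch into V  //  X.
              branch 1.1.1.1 (add V):
                ○ open, literals {V=T, Z=F}.
              branch 1.1.1.2 (add X):
                ○ open, literals {X=T, Z=F}.
          branch 1.1.2 (add !X):
            ○ open, literals {X=F, Z=F}.
      branch 1.2 (add !((V || X) || !X), Z):
        !((V || X) || !X): α-rule — add !(V || X), !!X.
        !(V || X): α-rule — add !V, !X.
        × closes — contains both X and !X.
  branch 2 (add !((Z -> V) -> Y)):
    !((Z -> V) -> Y): α-rule — add (Z -> V), !Y.
    (Z -> V): β-rule — branch into !Z  //  V.
      branch 2.1 (add !Z):
        ○ open, literals {Y=F, Z=F}.
      branch 2.2 (add V):
        ○ open, literals {V=T, Y=F}.
1 branch closed, 5 open.
Each open branch fixes some atoms; the unmentioned ones are free. Counting distinct full assignments: branch {V=T, Z=F} (X, Y, W) contributes 8 new; branch {X=T, Z=F} (Y, W, V) contributes 4 new; branch {X=F, Z=F} (Y, W, V) contributes 4 new; branch {Y=F, Z=F} (X, W, V) contributes 0 new; branch {V=T, Y=F} (X, Z, W) contributes 4 new. Total: 20.

20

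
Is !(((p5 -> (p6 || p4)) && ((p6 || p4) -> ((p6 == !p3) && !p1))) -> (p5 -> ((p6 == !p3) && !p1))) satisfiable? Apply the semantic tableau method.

Initial set: {!(((p5 -> (p6 || p4)) && ((p6 || p4) -> ((p6 == !p3) && !p1))) -> (p5 -> ((p6 == !p3) && !p1)))}.
!(((p5 -> (p6 || p4)) && ((p6 || p4) -> ((p6 == !p3) && !p1))) -> (p5 -> ((p6 == !p3) && !p1))): α-rule — add ((p5 -> (p6 || p4)) && ((p6 || p4) -> ((p6 == !p3) && !p1))), !(p5 -> ((p6 == !p3) && !p1)).
((p5 -> (p6 || p4)) && ((p6 || p4) -> ((p6 == !p3) && !p1))): α-rule — add (p5 -> (p6 || p4)), ((p6 || p4) -> ((p6 == !p3) && !p1)).
!(p5 -> ((p6 == !p3) && !p1)): α-rule — add p5, !((p6 == !p3) && !p1).
(p5 -> (p6 || p4)): β-rule — branch into !p5  //  (p6 || p4).
  branch 1 (add !p5):
    × closes — contains both p5 and !p5.
  branch 2 (add (p6 || p4)):
    ((p6 || p4) -> ((p6 == !p3) && !p1)): β-rule — branch into !(p6 || p4)  //  ((p6 == !p3) && !p1).
      branch 2.1 (add !(p6 || p4)):
        !(p6 || p4): α-rule — add !p6, !p4.
        !((p6 == !p3) && !p1): β-rule — branch into !(p6 == !p3)  //  !!p1.
          branch 2.1.1 (add !(p6 == !p3)):
            (p6 || p4): β-rule — branch into p6  //  p4.
              branch 2.1.1.1 (add p6):
                × closes — contains both p6 and !p6.
              branch 2.1.1.2 (add p4):
                × closes — contains both p4 and !p4.
          branch 2.1.2 (add !!p1):
            (p6 || p4): β-rule — branch into p6  //  p4.
              branch 2.1.2.1 (add p6):
                × closes — contains both p6 and !p6.
              branch 2.1.2.2 (add p4):
                × closes — contains both p4 and !p4.
      branch 2.2 (add ((p6 == !p3) && !p1)):
        ((p6 == !p3) && !p1): α-rule — add (p6 == !p3), !p1.
        !((p6 == !p3) && !p1): β-rule — branch into !(p6 == !p3)  //  !!p1.
          branch 2.2.1 (add !(p6 == !p3)):
            (p6 || p4): β-rule — branch into p6  //  p4.
              branch 2.2.1.1 (add p6):
                (p6 == !p3): β-rule — branch into p6, !p3  //  !p6, !!p3.
                  branch 2.2.1.1.1 (add p6, !p3):
                    !(p6 == !p3): β-rule — branch into p6, !!p3  //  !p6, !p3.
                      branch 2.2.1.1.1.1 (add p6, !!p3):
                        × closes — contains both p3 and !p3.
                      branch 2.2.1.1.1.2 (add !p6, !p3):
                        × closes — contains both p6 and !p6.
                  branch 2.2.1.1.2 (add !p6, !!p3):
                    × closes — contains both p6 and !p6.
              branch 2.2.1.2 (add p4):
                (p6 == !p3): β-rule — branch into p6, !p3  //  !p6, !!p3.
                  branch 2.2.1.2.1 (add p6, !p3):
                    !(p6 == !p3): β-rule — branch into p6, !!p3  //  !p6, !p3.
                      branch 2.2.1.2.1.1 (add p6, !!p3):
                        × closes — contains both p3 and !p3.
                      branch 2.2.1.2.1.2 (add !p6, !p3):
                        × closes — contains both p6 and !p6.
                  branch 2.2.1.2.2 (add !p6, !!p3):
                    !(p6 == !p3): β-rule — branch into p6, !!p3  //  !p6, !p3.
                      branch 2.2.1.2.2.1 (add p6, !!p3):
                        × closes — contains both p6 and !p6.
                      branch 2.2.1.2.2.2 (add !p6, !p3):
                        × closes — contains both p3 and !p3.
          branch 2.2.2 (add !!p1):
            × closes — contains both p1 and !p1.
All 13 branches close.
Every branch closed; the formula is unsatisfiable.

Unsatisfiable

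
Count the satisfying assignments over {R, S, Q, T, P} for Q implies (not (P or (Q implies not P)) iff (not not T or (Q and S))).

20

Initial set: {(Q implies (not (P or (Q implies not P)) iff (not not T or (Q and S))))}.
(Q implies (not (P or (Q implies not P)) iff (not not T or (Q and S)))): β-rule — branch into not Q  //  (not (P or (Q implies not P)) iff (not not T or (Q and S))).
  branch 1 (add not Q):
    ○ open, literals {Q=F}.
  branch 2 (add (not (P or (Q implies not P)) iff (not not T or (Q and S)))):
    (not (P or (Q implies not P)) iff (not not T or (Q and S))): β-rule — branch into not (P or (Q implies not P)), (not not T or (Q and S))  //  not not (P or (Q implies not P)), not (not not T or (Q and S)).
      branch 2.1 (add not (P or (Q implies not P)), (not not T or (Q and S))):
        not (P or (Q implies not P)): α-rule — add not P, not (Q implies not P).
        not (Q implies not P): α-rule — add Q, not not P.
        × closes — contains both P and not P.
      branch 2.2 (add not not (P or (Q implies not P)), not (not not T or (Q and S))):
        not (not not T or (Q and S)): α-rule — add not not not T, not (Q and S).
        not not not T: drop double negation, giving not T.
        not not (P or (Q implies not P)): β-rule — branch into P  //  (Q implies not P).
          branch 2.2.1 (add P):
            not (Q and S): β-rule — branch into not Q  //  not S.
              branch 2.2.1.1 (add not Q):
                ○ open, literals {P=T, Q=F, T=F}.
              branch 2.2.1.2 (add not S):
                ○ open, literals {P=T, S=F, T=F}.
          branch 2.2.2 (add (Q implies not P)):
            not (Q and S): β-rule — branch into not Q  //  not S.
              branch 2.2.2.1 (add not Q):
                (Q implies not P): β-rule — branch into not Q  //  not P.
                  branch 2.2.2.1.1 (add not Q):
                    ○ open, literals {Q=F, T=F}.
                  branch 2.2.2.1.2 (add not P):
                    ○ open, literals {P=F, Q=F, T=F}.
              branch 2.2.2.2 (add not S):
                (Q implies not P): β-rule — branch into not Q  //  not P.
                  branch 2.2.2.2.1 (add not Q):
                    ○ open, literals {Q=F, S=F, T=F}.
                  branch 2.2.2.2.2 (add not P):
                    ○ open, literals {P=F, S=F, T=F}.
1 branch closed, 7 open.
Each open branch fixes some atoms; the unmentioned ones are free. Counting distinct full assignments: branch {Q=F} (R, S, T, P) contributes 16 new; branch {P=T, Q=F, T=F} (R, S) contributes 0 new; branch {P=T, S=F, T=F} (R, Q) contributes 2 new; branch {Q=F, T=F} (R, S, P) contributes 0 new; branch {P=F, Q=F, T=F} (R, S) contributes 0 new; branch {Q=F, S=F, T=F} (R, P) contributes 0 new; branch {P=F, S=F, T=F} (R, Q) contributes 2 new. Total: 20.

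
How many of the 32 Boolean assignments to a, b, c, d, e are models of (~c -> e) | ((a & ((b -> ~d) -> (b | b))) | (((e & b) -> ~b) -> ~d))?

Initial set: {((~c -> e) | ((a & ((b -> ~d) -> (b | b))) | (((e & b) -> ~b) -> ~d)))}.
((~c -> e) | ((a & ((b -> ~d) -> (b | b))) | (((e & b) -> ~b) -> ~d))): β-rule — branch into (~c -> e)  //  ((a & ((b -> ~d) -> (b | b))) | (((e & b) -> ~b) -> ~d)).
  branch 1 (add (~c -> e)):
    (~c -> e): β-rule — branch into ~~c  //  e.
      branch 1.1 (add ~~c):
        ○ open, literals {c=T}.
      branch 1.2 (add e):
        ○ open, literals {e=T}.
  branch 2 (add ((a & ((b -> ~d) -> (b | b))) | (((e & b) -> ~b) -> ~d))):
    ((a & ((b -> ~d) -> (b | b))) | (((e & b) -> ~b) -> ~d)): β-rule — branch into (a & ((b -> ~d) -> (b | b)))  //  (((e & b) -> ~b) -> ~d).
      branch 2.1 (add (a & ((b -> ~d) -> (b | b)))):
        (a & ((b -> ~d) -> (b | b))): α-rule — add a, ((b -> ~d) -> (b | b)).
        ((b -> ~d) -> (b | b)): β-rule — branch into ~(b -> ~d)  //  (b | b).
          branch 2.1.1 (add ~(b -> ~d)):
            ~(b -> ~d): α-rule — add b, ~~d.
            ○ open, literals {a=T, b=T, d=T}.
          branch 2.1.2 (add (b | b)):
            (b | b): β-rule — branch into b  //  b.
              branch 2.1.2.1 (add b):
                ○ open, literals {a=T, b=T}.
              branch 2.1.2.2 (add b):
                ○ open, literals {a=T, b=T}.
      branch 2.2 (add (((e & b) -> ~b) -> ~d)):
        (((e & b) -> ~b) -> ~d): β-rule — branch into ~((e & b) -> ~b)  //  ~d.
          branch 2.2.1 (add ~((e & b) -> ~b)):
            ~((e & b) -> ~b): α-rule — add (e & b), ~~b.
            (e & b): α-rule — add e, b.
            ○ open, literals {b=T, e=T}.
          branch 2.2.2 (add ~d):
            ○ open, literals {d=F}.
0 branches closed, 7 open.
Each open branch fixes some atoms; the unmentioned ones are free. Counting distinct full assignments: branch {c=T} (a, b, d, e) contributes 16 new; branch {e=T} (a, b, c, d) contributes 8 new; branch {a=T, b=T, d=T} (c, e) contributes 1 new; branch {a=T, b=T} (c, d, e) contributes 1 new; branch {a=T, b=T} (c, d, e) contributes 0 new; branch {b=T, e=T} (a, c, d) contributes 0 new; branch {d=F} (a, b, c, e) contributes 3 new. Total: 29.

29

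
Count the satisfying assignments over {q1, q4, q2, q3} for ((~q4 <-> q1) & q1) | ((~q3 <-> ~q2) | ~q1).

Initial set: {(((~q4 <-> q1) & q1) | ((~q3 <-> ~q2) | ~q1))}.
(((~q4 <-> q1) & q1) | ((~q3 <-> ~q2) | ~q1)): β-rule — branch into ((~q4 <-> q1) & q1)  //  ((~q3 <-> ~q2) | ~q1).
  branch 1 (add ((~q4 <-> q1) & q1)):
    ((~q4 <-> q1) & q1): α-rule — add (~q4 <-> q1), q1.
    (~q4 <-> q1): β-rule — branch into ~q4, q1  //  ~~q4, ~q1.
      branch 1.1 (add ~q4, q1):
        ○ open, literals {q1=1, q4=0}.
      branch 1.2 (add ~~q4, ~q1):
        × closes — contains both q1 and ~q1.
  branch 2 (add ((~q3 <-> ~q2) | ~q1)):
    ((~q3 <-> ~q2) | ~q1): β-rule — branch into (~q3 <-> ~q2)  //  ~q1.
      branch 2.1 (add (~q3 <-> ~q2)):
        (~q3 <-> ~q2): β-rule — branch into ~q3, ~q2  //  ~~q3, ~~q2.
          branch 2.1.1 (add ~q3, ~q2):
            ○ open, literals {q2=0, q3=0}.
          branch 2.1.2 (add ~~q3, ~~q2):
            ○ open, literals {q2=1, q3=1}.
      branch 2.2 (add ~q1):
        ○ open, literals {q1=0}.
1 branch closed, 4 open.
Each open branch fixes some atoms; the unmentioned ones are free. Counting distinct full assignments: branch {q1=1, q4=0} (q2, q3) contributes 4 new; branch {q2=0, q3=0} (q1, q4) contributes 3 new; branch {q2=1, q3=1} (q1, q4) contributes 3 new; branch {q1=0} (q4, q2, q3) contributes 4 new. Total: 14.

14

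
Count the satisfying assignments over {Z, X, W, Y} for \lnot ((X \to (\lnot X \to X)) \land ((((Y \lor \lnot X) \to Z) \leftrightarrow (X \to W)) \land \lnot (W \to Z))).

Initial set: {\lnot ((X \to (\lnot X \to X)) \land ((((Y \lor \lnot X) \to Z) \leftrightarrow (X \to W)) \land \lnot (W \to Z)))}.
\lnot ((X \to (\lnot X \to X)) \land ((((Y \lor \lnot X) \to Z) \leftrightarrow (X \to W)) \land \lnot (W \to Z))): β-rule — branch into \lnot (X \to (\lnot X \to X))  //  \lnot ((((Y \lor \lnot X) \to Z) \leftrightarrow (X \to W)) \land \lnot (W \to Z)).
  branch 1 (add \lnot (X \to (\lnot X \to X))):
    \lnot (X \to (\lnot X \to X)): α-rule — add X, \lnot (\lnot X \to X).
    \lnot (\lnot X \to X): α-rule — add \lnot X, \lnot X.
    × closes — contains both X and \lnot X.
  branch 2 (add \lnot ((((Y \lor \lnot X) \to Z) \leftrightarrow (X \to W)) \land \lnot (W \to Z))):
    \lnot ((((Y \lor \lnot X) \to Z) \leftrightarrow (X \to W)) \land \lnot (W \to Z)): β-rule — branch into \lnot (((Y \lor \lnot X) \to Z) \leftrightarrow (X \to W))  //  \lnot \lnot (W \to Z).
      branch 2.1 (add \lnot (((Y \lor \lnot X) \to Z) \leftrightarrow (X \to W))):
        \lnot (((Y \lor \lnot X) \to Z) \leftrightarrow (X \to W)): β-rule — branch into ((Y \lor \lnot X) \to Z), \lnot (X \to W)  //  \lnot ((Y \lor \lnot X) \to Z), (X \to W).
          branch 2.1.1 (add ((Y \lor \lnot X) \to Z), \lnot (X \to W)):
            \lnot (X \to W): α-rule — add X, \lnot W.
            ((Y \lor \lnot X) \to Z): β-rule — branch into \lnot (Y \lor \lnot X)  //  Z.
              branch 2.1.1.1 (add \lnot (Y \lor \lnot X)):
                \lnot (Y \lor \lnot X): α-rule — add \lnot Y, \lnot \lnot X.
                ○ open, literals {W=0, X=1, Y=0}.
              branch 2.1.1.2 (add Z):
                ○ open, literals {W=0, X=1, Z=1}.
          branch 2.1.2 (add \lnot ((Y \lor \lnot X) \to Z), (X \to W)):
            \lnot ((Y \lor \lnot X) \to Z): α-rule — add (Y \lor \lnot X), \lnot Z.
            (X \to W): β-rule — branch into \lnot X  //  W.
              branch 2.1.2.1 (add \lnot X):
                (Y \lor \lnot X): β-rule — branch into Y  //  \lnot X.
                  branch 2.1.2.1.1 (add Y):
                    ○ open, literals {X=0, Y=1, Z=0}.
                  branch 2.1.2.1.2 (add \lnot X):
                    ○ open, literals {X=0, Z=0}.
              branch 2.1.2.2 (add W):
                (Y \lor \lnot X): β-rule — branch into Y  //  \lnot X.
                  branch 2.1.2.2.1 (add Y):
                    ○ open, literals {W=1, Y=1, Z=0}.
                  branch 2.1.2.2.2 (add \lnot X):
                    ○ open, literals {W=1, X=0, Z=0}.
      branch 2.2 (add \lnot \lnot (W \to Z)):
        \lnot \lnot (W \to Z): β-rule — branch into \lnot W  //  Z.
          branch 2.2.1 (add \lnot W):
            ○ open, literals {W=0}.
          branch 2.2.2 (add Z):
            ○ open, literals {Z=1}.
1 branch closed, 8 open.
Each open branch fixes some atoms; the unmentioned ones are free. Counting distinct full assignments: branch {W=0, X=1, Y=0} (Z) contributes 2 new; branch {W=0, X=1, Z=1} (Y) contributes 1 new; branch {X=0, Y=1, Z=0} (W) contributes 2 new; branch {X=0, Z=0} (W, Y) contributes 2 new; branch {W=1, Y=1, Z=0} (X) contributes 1 new; branch {W=1, X=0, Z=0} (Y) contributes 0 new; branch {W=0} (Z, X, Y) contributes 3 new; branch {Z=1} (X, W, Y) contributes 4 new. Total: 15.

15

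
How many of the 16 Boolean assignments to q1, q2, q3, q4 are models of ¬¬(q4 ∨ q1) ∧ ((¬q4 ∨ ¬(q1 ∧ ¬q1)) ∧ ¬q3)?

Initial set: {T (¬¬(q4 ∨ q1) ∧ ((¬q4 ∨ ¬(q1 ∧ ¬q1)) ∧ ¬q3))}.
T (¬¬(q4 ∨ q1) ∧ ((¬q4 ∨ ¬(q1 ∧ ¬q1)) ∧ ¬q3)): α-rule — add T ¬¬(q4 ∨ q1), T ((¬q4 ∨ ¬(q1 ∧ ¬q1)) ∧ ¬q3).
T ¬¬(q4 ∨ q1): drop double negation, giving T (q4 ∨ q1).
T ((¬q4 ∨ ¬(q1 ∧ ¬q1)) ∧ ¬q3): α-rule — add T (¬q4 ∨ ¬(q1 ∧ ¬q1)), T ¬q3.
T (q4 ∨ q1): β-rule — branch into T q4  //  T q1.
  branch 1 (add T q4):
    T (¬q4 ∨ ¬(q1 ∧ ¬q1)): β-rule — branch into T ¬q4  //  T ¬(q1 ∧ ¬q1).
      branch 1.1 (add T ¬q4):
        × closes — contains both q4 and ¬q4.
      branch 1.2 (add T ¬(q1 ∧ ¬q1)):
        T ¬(q1 ∧ ¬q1): β-rule — branch into F q1  //  F ¬q1.
          branch 1.2.1 (add F q1):
            ○ open, literals {q1=0, q3=0, q4=1}.
          branch 1.2.2 (add F ¬q1):
            ○ open, literals {q1=1, q3=0, q4=1}.
  branch 2 (add T q1):
    T (¬q4 ∨ ¬(q1 ∧ ¬q1)): β-rule — branch into T ¬q4  //  T ¬(q1 ∧ ¬q1).
      branch 2.1 (add T ¬q4):
        ○ open, literals {q1=1, q3=0, q4=0}.
      branch 2.2 (add T ¬(q1 ∧ ¬q1)):
        T ¬(q1 ∧ ¬q1): β-rule — branch into F q1  //  F ¬q1.
          branch 2.2.1 (add F q1):
            × closes — contains both q1 and ¬q1.
          branch 2.2.2 (add F ¬q1):
            ○ open, literals {q1=1, q3=0}.
2 branches closed, 4 open.
Each open branch fixes some atoms; the unmentioned ones are free. Counting distinct full assignments: branch {q1=0, q3=0, q4=1} (q2) contributes 2 new; branch {q1=1, q3=0, q4=1} (q2) contributes 2 new; branch {q1=1, q3=0, q4=0} (q2) contributes 2 new; branch {q1=1, q3=0} (q2, q4) contributes 0 new. Total: 6.

6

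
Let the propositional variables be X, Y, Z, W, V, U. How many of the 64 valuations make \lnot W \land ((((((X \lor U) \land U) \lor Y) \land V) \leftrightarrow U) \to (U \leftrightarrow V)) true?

Initial set: {(\lnot W \land ((((((X \lor U) \land U) \lor Y) \land V) \leftrightarrow U) \to (U \leftrightarrow V)))}.
(\lnot W \land ((((((X \lor U) \land U) \lor Y) \land V) \leftrightarrow U) \to (U \leftrightarrow V))): α-rule — add \lnot W, ((((((X \lor U) \land U) \lor Y) \land V) \leftrightarrow U) \to (U \leftrightarrow V)).
((((((X \lor U) \land U) \lor Y) \land V) \leftrightarrow U) \to (U \leftrightarrow V)): β-rule — branch into \lnot (((((X \lor U) \land U) \lor Y) \land V) \leftrightarrow U)  //  (U \leftrightarrow V).
  branch 1 (add \lnot (((((X \lor U) \land U) \lor Y) \land V) \leftrightarrow U)):
    \lnot (((((X \lor U) \land U) \lor Y) \land V) \leftrightarrow U): β-rule — branch into ((((X \lor U) \land U) \lor Y) \land V), \lnot U  //  \lnot ((((X \lor U) \land U) \lor Y) \land V), U.
      branch 1.1 (add ((((X \lor U) \land U) \lor Y) \land V), \lnot U):
        ((((X \lor U) \land U) \lor Y) \land V): α-rule — add (((X \lor U) \land U) \lor Y), V.
        (((X \lor U) \land U) \lor Y): β-rule — branch into ((X \lor U) \land U)  //  Y.
          branch 1.1.1 (add ((X \lor U) \land U)):
            ((X \lor U) \land U): α-rule — add (X \lor U), U.
            × closes — contains both U and \lnot U.
          branch 1.1.2 (add Y):
            ○ open, literals {U=false, V=true, W=false, Y=true}.
      branch 1.2 (add \lnot ((((X \lor U) \land U) \lor Y) \land V), U):
        \lnot ((((X \lor U) \land U) \lor Y) \land V): β-rule — branch into \lnot (((X \lor U) \land U) \lor Y)  //  \lnot V.
          branch 1.2.1 (add \lnot (((X \lor U) \land U) \lor Y)):
            \lnot (((X \lor U) \land U) \lor Y): α-rule — add \lnot ((X \lor U) \land U), \lnot Y.
            \lnot ((X \lor U) \land U): β-rule — branch into \lnot (X \lor U)  //  \lnot U.
              branch 1.2.1.1 (add \lnot (X \lor U)):
                \lnot (X \lor U): α-rule — add \lnot X, \lnot U.
                × closes — contains both U and \lnot U.
              branch 1.2.1.2 (add \lnot U):
                × closes — contains both U and \lnot U.
          branch 1.2.2 (add \lnot V):
            ○ open, literals {U=true, V=false, W=false}.
  branch 2 (add (U \leftrightarrow V)):
    (U \leftrightarrow V): β-rule — branch into U, V  //  \lnot U, \lnot V.
      branch 2.1 (add U, V):
        ○ open, literals {U=true, V=true, W=false}.
      branch 2.2 (add \lnot U, \lnot V):
        ○ open, literals {U=false, V=false, W=false}.
3 branches closed, 4 open.
Each open branch fixes some atoms; the unmentioned ones are free. Counting distinct full assignments: branch {U=false, V=true, W=false, Y=true} (X, Z) contributes 4 new; branch {U=true, V=false, W=false} (X, Y, Z) contributes 8 new; branch {U=true, V=true, W=false} (X, Y, Z) contributes 8 new; branch {U=false, V=false, W=false} (X, Y, Z) contributes 8 new. Total: 28.

28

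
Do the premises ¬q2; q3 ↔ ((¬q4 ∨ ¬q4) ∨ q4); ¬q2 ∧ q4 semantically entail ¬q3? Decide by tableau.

No

Initial set: {¬q2; (q3 ↔ ((¬q4 ∨ ¬q4) ∨ q4)); (¬q2 ∧ q4); ¬¬q3}.
(¬q2 ∧ q4): α-rule — add ¬q2, q4.
(q3 ↔ ((¬q4 ∨ ¬q4) ∨ q4)): β-rule — branch into q3, ((¬q4 ∨ ¬q4) ∨ q4)  //  ¬q3, ¬((¬q4 ∨ ¬q4) ∨ q4).
  branch 1 (add q3, ((¬q4 ∨ ¬q4) ∨ q4)):
    ((¬q4 ∨ ¬q4) ∨ q4): β-rule — branch into (¬q4 ∨ ¬q4)  //  q4.
      branch 1.1 (add (¬q4 ∨ ¬q4)):
        (¬q4 ∨ ¬q4): β-rule — branch into ¬q4  //  ¬q4.
          branch 1.1.1 (add ¬q4):
            × closes — contains both q4 and ¬q4.
          branch 1.1.2 (add ¬q4):
            × closes — contains both q4 and ¬q4.
      branch 1.2 (add q4):
        ○ open, literals {q2=F, q3=T, q4=T}.
  branch 2 (add ¬q3, ¬((¬q4 ∨ ¬q4) ∨ q4)):
    × closes — contains both q3 and ¬q3.
3 branches closed, 1 open.
An open branch gives a countermodel: q2=F, q3=T, q4=T (unmentioned atoms arbitrary); the premises hold there but the conclusion fails.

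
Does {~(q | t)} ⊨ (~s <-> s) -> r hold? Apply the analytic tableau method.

Yes

Initial set: {~(q | t); ~((~s <-> s) -> r)}.
~(q | t): α-rule — add ~q, ~t.
~((~s <-> s) -> r): α-rule — add (~s <-> s), ~r.
(~s <-> s): β-rule — branch into ~s, s  //  ~~s, ~s.
  branch 1 (add ~s, s):
    × closes — contains both s and ~s.
  branch 2 (add ~~s, ~s):
    × closes — contains both s and ~s.
All 2 branches close.
Every branch closed, so the premises entail the conclusion.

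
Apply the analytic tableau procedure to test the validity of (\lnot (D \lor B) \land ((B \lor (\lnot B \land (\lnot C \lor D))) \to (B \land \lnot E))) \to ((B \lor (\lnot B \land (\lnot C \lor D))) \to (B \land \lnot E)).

Valid

Assume the negation and expand:
Initial set: {\lnot ((\lnot (D \lor B) \land ((B \lor (\lnot B \land (\lnot C \lor D))) \to (B \land \lnot E))) \to ((B \lor (\lnot B \land (\lnot C \lor D))) \to (B \land \lnot E)))}.
\lnot ((\lnot (D \lor B) \land ((B \lor (\lnot B \land (\lnot C \lor D))) \to (B \land \lnot E))) \to ((B \lor (\lnot B \land (\lnot C \lor D))) \to (B \land \lnot E))): α-rule — add (\lnot (D \lor B) \land ((B \lor (\lnot B \land (\lnot C \lor D))) \to (B \land \lnot E))), \lnot ((B \lor (\lnot B \land (\lnot C \lor D))) \to (B \land \lnot E)).
(\lnot (D \lor B) \land ((B \lor (\lnot B \land (\lnot C \lor D))) \to (B \land \lnot E))): α-rule — add \lnot (D \lor B), ((B \lor (\lnot B \land (\lnot C \lor D))) \to (B \land \lnot E)).
\lnot ((B \lor (\lnot B \land (\lnot C \lor D))) \to (B \land \lnot E)): α-rule — add (B \lor (\lnot B \land (\lnot C \lor D))), \lnot (B \land \lnot E).
\lnot (D \lor B): α-rule — add \lnot D, \lnot B.
((B \lor (\lnot B \land (\lnot C \lor D))) \to (B \land \lnot E)): β-rule — branch into \lnot (B \lor (\lnot B \land (\lnot C \lor D)))  //  (B \land \lnot E).
  branch 1 (add \lnot (B \lor (\lnot B \land (\lnot C \lor D)))):
    \lnot (B \lor (\lnot B \land (\lnot C \lor D))): α-rule — add \lnot B, \lnot (\lnot B \land (\lnot C \lor D)).
    (B \lor (\lnot B \land (\lnot C \lor D))): β-rule — branch into B  //  (\lnot B \land (\lnot C \lor D)).
      branch 1.1 (add B):
        × closes — contains both B and \lnot B.
      branch 1.2 (add (\lnot B \land (\lnot C \lor D))):
        (\lnot B \land (\lnot C \lor D)): α-rule — add \lnot B, (\lnot C \lor D).
        \lnot (B \land \lnot E): β-rule — branch into \lnot B  //  \lnot \lnot E.
          branch 1.2.1 (add \lnot B):
            \lnot (\lnot B \land (\lnot C \lor D)): β-rule — branch into \lnot \lnot B  //  \lnot (\lnot C \lor D).
              branch 1.2.1.1 (add \lnot \lnot B):
                × closes — contains both B and \lnot B.
              branch 1.2.1.2 (add \lnot (\lnot C \lor D)):
                \lnot (\lnot C \lor D): α-rule — add \lnot \lnot C, \lnot D.
                (\lnot C \lor D): β-rule — branch into \lnot C  //  D.
                  branch 1.2.1.2.1 (add \lnot C):
                    × closes — contains both C and \lnot C.
                  branch 1.2.1.2.2 (add D):
                    × closes — contains both D and \lnot D.
          branch 1.2.2 (add \lnot \lnot E):
            \lnot (\lnot B \land (\lnot C \lor D)): β-rule — branch into \lnot \lnot B  //  \lnot (\lnot C \lor D).
              branch 1.2.2.1 (add \lnot \lnot B):
                × closes — contains both B and \lnot B.
              branch 1.2.2.2 (add \lnot (\lnot C \lor D)):
                \lnot (\lnot C \lor D): α-rule — add \lnot \lnot C, \lnot D.
                (\lnot C \lor D): β-rule — branch into \lnot C  //  D.
                  branch 1.2.2.2.1 (add \lnot C):
                    × closes — contains both C and \lnot C.
                  branch 1.2.2.2.2 (add D):
                    × closes — contains both D and \lnot D.
  branch 2 (add (B \land \lnot E)):
    (B \land \lnot E): α-rule — add B, \lnot E.
    × closes — contains both B and \lnot B.
All 8 branches close.
Every branch closed, so the negation is unsatisfiable and the formula is valid.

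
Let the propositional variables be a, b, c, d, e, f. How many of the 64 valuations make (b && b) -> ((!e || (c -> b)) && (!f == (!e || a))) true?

Initial set: {((b && b) -> ((!e || (c -> b)) && (!f == (!e || a))))}.
((b && b) -> ((!e || (c -> b)) && (!f == (!e || a)))): β-rule — branch into !(b && b)  //  ((!e || (c -> b)) && (!f == (!e || a))).
  branch 1 (add !(b && b)):
    !(b && b): β-rule — branch into !b  //  !b.
      branch 1.1 (add !b):
        ○ open, literals {b=false}.
      branch 1.2 (add !b):
        ○ open, literals {b=false}.
  branch 2 (add ((!e || (c -> b)) && (!f == (!e || a)))):
    ((!e || (c -> b)) && (!f == (!e || a))): α-rule — add (!e || (c -> b)), (!f == (!e || a)).
    (!e || (c -> b)): β-rule — branch into !e  //  (c -> b).
      branch 2.1 (add !e):
        (!f == (!e || a)): β-rule — branch into !f, (!e || a)  //  !!f, !(!e || a).
          branch 2.1.1 (add !f, (!e || a)):
            (!e || a): β-rule — branch into !e  //  a.
              branch 2.1.1.1 (add !e):
                ○ open, literals {e=false, f=false}.
              branch 2.1.1.2 (add a):
                ○ open, literals {a=true, e=false, f=false}.
          branch 2.1.2 (add !!f, !(!e || a)):
            !(!e || a): α-rule — add !!e, !a.
            × closes — contains both e and !e.
      branch 2.2 (add (c -> b)):
        (!f == (!e || a)): β-rule — branch into !f, (!e || a)  //  !!f, !(!e || a).
          branch 2.2.1 (add !f, (!e || a)):
            (c -> b): β-rule — branch into !c  //  b.
              branch 2.2.1.1 (add !c):
                (!e || a): β-rule — branch into !e  //  a.
                  branch 2.2.1.1.1 (add !e):
                    ○ open, literals {c=false, e=false, f=false}.
                  branch 2.2.1.1.2 (add a):
                    ○ open, literals {a=true, c=false, f=false}.
              branch 2.2.1.2 (add b):
                (!e || a): β-rule — branch into !e  //  a.
                  branch 2.2.1.2.1 (add !e):
                    ○ open, literals {b=true, e=false, f=false}.
                  branch 2.2.1.2.2 (add a):
                    ○ open, literals {a=true, b=true, f=false}.
          branch 2.2.2 (add !!f, !(!e || a)):
            !(!e || a): α-rule — add !!e, !a.
            (c -> b): β-rule — branch into !c  //  b.
              branch 2.2.2.1 (add !c):
                ○ open, literals {a=false, c=false, e=true, f=true}.
              branch 2.2.2.2 (add b):
                ○ open, literals {a=false, b=true, e=true, f=true}.
1 branch closed, 10 open.
Each open branch fixes some atoms; the unmentioned ones are free. Counting distinct full assignments: branch {b=false} (a, c, d, e, f) contributes 32 new; branch {b=false} (a, c, d, e, f) contributes 0 new; branch {e=false, f=false} (a, b, c, d) contributes 8 new; branch {a=true, e=false, f=false} (b, c, d) contributes 0 new; branch {c=false, e=false, f=false} (a, b, d) contributes 0 new; branch {a=true, c=false, f=false} (b, d, e) contributes 2 new; branch {b=true, e=false, f=false} (a, c, d) contributes 0 new; branch {a=true, b=true, f=false} (c, d, e) contributes 2 new; branch {a=false, c=false, e=true, f=true} (b, d) contributes 2 new; branch {a=false, b=true, e=true, f=true} (c, d) contributes 2 new. Total: 48.

48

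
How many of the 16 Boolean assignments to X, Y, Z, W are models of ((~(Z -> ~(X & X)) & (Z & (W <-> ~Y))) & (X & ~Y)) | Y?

9

Initial set: {(((~(Z -> ~(X & X)) & (Z & (W <-> ~Y))) & (X & ~Y)) | Y)}.
(((~(Z -> ~(X & X)) & (Z & (W <-> ~Y))) & (X & ~Y)) | Y): β-rule — branch into ((~(Z -> ~(X & X)) & (Z & (W <-> ~Y))) & (X & ~Y))  //  Y.
  branch 1 (add ((~(Z -> ~(X & X)) & (Z & (W <-> ~Y))) & (X & ~Y))):
    ((~(Z -> ~(X & X)) & (Z & (W <-> ~Y))) & (X & ~Y)): α-rule — add (~(Z -> ~(X & X)) & (Z & (W <-> ~Y))), (X & ~Y).
    (~(Z -> ~(X & X)) & (Z & (W <-> ~Y))): α-rule — add ~(Z -> ~(X & X)), (Z & (W <-> ~Y)).
    (X & ~Y): α-rule — add X, ~Y.
    ~(Z -> ~(X & X)): α-rule — add Z, ~~(X & X).
    (Z & (W <-> ~Y)): α-rule — add Z, (W <-> ~Y).
    ~~(X & X): α-rule — add X, X.
    (W <-> ~Y): β-rule — branch into W, ~Y  //  ~W, ~~Y.
      branch 1.1 (add W, ~Y):
        ○ open, literals {W=T, X=T, Y=F, Z=T}.
      branch 1.2 (add ~W, ~~Y):
        × closes — contains both Y and ~Y.
  branch 2 (add Y):
    ○ open, literals {Y=T}.
1 branch closed, 2 open.
Each open branch fixes some atoms; the unmentioned ones are free. Counting distinct full assignments: branch {W=T, X=T, Y=F, Z=T} (none free) contributes 1 new; branch {Y=T} (X, Z, W) contributes 8 new. Total: 9.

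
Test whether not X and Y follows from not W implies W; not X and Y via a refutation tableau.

Yes

Initial set: {T (not W implies W); T (not X and Y); F (not X and Y)}.
T (not X and Y): α-rule — add T not X, T Y.
T (not W implies W): β-rule — branch into F not W  //  T W.
  branch 1 (add F not W):
    F (not X and Y): β-rule — branch into F not X  //  F Y.
      branch 1.1 (add F not X):
        × closes — contains both X and not X.
      branch 1.2 (add F Y):
        × closes — contains both Y and not Y.
  branch 2 (add T W):
    F (not X and Y): β-rule — branch into F not X  //  F Y.
      branch 2.1 (add F not X):
        × closes — contains both X and not X.
      branch 2.2 (add F Y):
        × closes — contains both Y and not Y.
All 4 branches close.
Every branch closed, so the premises entail the conclusion.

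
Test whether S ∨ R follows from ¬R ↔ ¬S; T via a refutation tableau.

No

Initial set: {T (¬R ↔ ¬S); T T; F (S ∨ R)}.
F (S ∨ R): α-rule — add F S, F R.
T (¬R ↔ ¬S): β-rule — branch into T ¬R, T ¬S  //  F ¬R, F ¬S.
  branch 1 (add T ¬R, T ¬S):
    ○ open, literals {R=F, S=F, T=T}.
  branch 2 (add F ¬R, F ¬S):
    × closes — contains both R and ¬R.
1 branch closed, 1 open.
An open branch gives a countermodel: R=F, S=F, T=T (unmentioned atoms arbitrary); the premises hold there but the conclusion fails.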